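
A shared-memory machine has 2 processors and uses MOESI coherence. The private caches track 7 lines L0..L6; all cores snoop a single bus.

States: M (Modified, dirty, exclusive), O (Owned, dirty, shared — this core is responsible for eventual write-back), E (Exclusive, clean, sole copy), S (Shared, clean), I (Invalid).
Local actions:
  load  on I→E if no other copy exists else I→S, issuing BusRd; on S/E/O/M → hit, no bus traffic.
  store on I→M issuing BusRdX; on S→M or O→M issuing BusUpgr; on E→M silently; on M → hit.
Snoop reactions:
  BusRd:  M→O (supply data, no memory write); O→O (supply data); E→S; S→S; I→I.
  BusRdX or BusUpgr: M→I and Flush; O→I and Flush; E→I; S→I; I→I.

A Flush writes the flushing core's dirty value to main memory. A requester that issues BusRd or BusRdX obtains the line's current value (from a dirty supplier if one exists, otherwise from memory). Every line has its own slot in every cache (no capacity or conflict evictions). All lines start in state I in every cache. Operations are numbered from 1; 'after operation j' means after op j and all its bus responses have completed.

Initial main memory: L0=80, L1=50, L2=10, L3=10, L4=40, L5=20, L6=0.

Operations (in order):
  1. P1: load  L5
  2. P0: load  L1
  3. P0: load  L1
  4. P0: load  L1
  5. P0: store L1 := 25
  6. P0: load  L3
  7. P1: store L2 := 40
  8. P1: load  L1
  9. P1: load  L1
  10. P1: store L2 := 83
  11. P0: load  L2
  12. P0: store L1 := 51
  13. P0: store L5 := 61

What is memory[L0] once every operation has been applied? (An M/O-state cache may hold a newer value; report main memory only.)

  op1 P1: load  L5 → I/E on L5; bus BusRd; mem=20
  op2 P0: load  L1 → E/I on L1; bus BusRd; mem=50
  op3 P0: load  L1 → E/I on L1; bus (none); mem=50
  op4 P0: load  L1 → E/I on L1; bus (none); mem=50
  op5 P0: store L1 := 25 → M/I on L1; bus (none); mem=50
  op6 P0: load  L3 → E/I on L3; bus BusRd; mem=10
  op7 P1: store L2 := 40 → I/M on L2; bus BusRdX; mem=10
  op8 P1: load  L1 → O/S on L1; bus BusRd; mem=50
  op9 P1: load  L1 → O/S on L1; bus (none); mem=50
  op10 P1: store L2 := 83 → I/M on L2; bus (none); mem=10
  op11 P0: load  L2 → S/O on L2; bus BusRd; mem=10
  op12 P0: store L1 := 51 → M/I on L1; bus BusUpgr; mem=50
  op13 P0: store L5 := 61 → M/I on L5; bus BusRdX; mem=20

memory[L0] = 80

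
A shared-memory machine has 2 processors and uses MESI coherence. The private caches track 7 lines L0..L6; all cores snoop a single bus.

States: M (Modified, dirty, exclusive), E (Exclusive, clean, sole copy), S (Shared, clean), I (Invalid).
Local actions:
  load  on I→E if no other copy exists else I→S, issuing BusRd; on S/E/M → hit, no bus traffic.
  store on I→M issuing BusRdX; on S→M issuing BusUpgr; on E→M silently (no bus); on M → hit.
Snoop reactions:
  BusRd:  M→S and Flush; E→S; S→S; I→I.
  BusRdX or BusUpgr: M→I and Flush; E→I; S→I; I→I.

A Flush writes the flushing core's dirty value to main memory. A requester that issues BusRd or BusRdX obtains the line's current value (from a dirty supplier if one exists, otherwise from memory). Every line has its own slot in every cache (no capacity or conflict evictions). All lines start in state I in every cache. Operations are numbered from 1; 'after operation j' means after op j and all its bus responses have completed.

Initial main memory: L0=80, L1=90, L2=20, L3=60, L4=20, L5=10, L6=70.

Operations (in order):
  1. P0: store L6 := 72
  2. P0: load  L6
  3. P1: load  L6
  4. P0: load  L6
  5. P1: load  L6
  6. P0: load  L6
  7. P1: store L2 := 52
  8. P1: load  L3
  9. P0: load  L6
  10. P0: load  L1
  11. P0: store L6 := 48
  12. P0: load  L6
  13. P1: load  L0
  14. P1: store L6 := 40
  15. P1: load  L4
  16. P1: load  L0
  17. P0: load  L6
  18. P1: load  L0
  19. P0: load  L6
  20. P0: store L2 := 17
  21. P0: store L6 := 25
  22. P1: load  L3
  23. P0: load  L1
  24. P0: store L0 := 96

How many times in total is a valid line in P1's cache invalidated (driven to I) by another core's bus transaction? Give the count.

invalidations = 4

[1] P0: store L6 := 72 | P0:M(72), P1:I | bus: BusRdX
[2] P0: load  L6 | P0:M(72), P1:I | bus: none
[3] P1: load  L6 | P0:S(72), P1:S(72) | bus: BusRd,Flush
[4] P0: load  L6 | P0:S(72), P1:S(72) | bus: none
[5] P1: load  L6 | P0:S(72), P1:S(72) | bus: none
[6] P0: load  L6 | P0:S(72), P1:S(72) | bus: none
[7] P1: store L2 := 52 | P0:I, P1:M(52) | bus: BusRdX
[8] P1: load  L3 | P0:I, P1:E(60) | bus: BusRd
[9] P0: load  L6 | P0:S(72), P1:S(72) | bus: none
[10] P0: load  L1 | P0:E(90), P1:I | bus: BusRd
[11] P0: store L6 := 48 | P0:M(48), P1:I | bus: BusUpgr
[12] P0: load  L6 | P0:M(48), P1:I | bus: none
[13] P1: load  L0 | P0:I, P1:E(80) | bus: BusRd
[14] P1: store L6 := 40 | P0:I, P1:M(40) | bus: BusRdX,Flush
[15] P1: load  L4 | P0:I, P1:E(20) | bus: BusRd
[16] P1: load  L0 | P0:I, P1:E(80) | bus: none
[17] P0: load  L6 | P0:S(40), P1:S(40) | bus: BusRd,Flush
[18] P1: load  L0 | P0:I, P1:E(80) | bus: none
[19] P0: load  L6 | P0:S(40), P1:S(40) | bus: none
[20] P0: store L2 := 17 | P0:M(17), P1:I | bus: BusRdX,Flush
[21] P0: store L6 := 25 | P0:M(25), P1:I | bus: BusUpgr
[22] P1: load  L3 | P0:I, P1:E(60) | bus: none
[23] P0: load  L1 | P0:E(90), P1:I | bus: none
[24] P0: store L0 := 96 | P0:M(96), P1:I | bus: BusRdX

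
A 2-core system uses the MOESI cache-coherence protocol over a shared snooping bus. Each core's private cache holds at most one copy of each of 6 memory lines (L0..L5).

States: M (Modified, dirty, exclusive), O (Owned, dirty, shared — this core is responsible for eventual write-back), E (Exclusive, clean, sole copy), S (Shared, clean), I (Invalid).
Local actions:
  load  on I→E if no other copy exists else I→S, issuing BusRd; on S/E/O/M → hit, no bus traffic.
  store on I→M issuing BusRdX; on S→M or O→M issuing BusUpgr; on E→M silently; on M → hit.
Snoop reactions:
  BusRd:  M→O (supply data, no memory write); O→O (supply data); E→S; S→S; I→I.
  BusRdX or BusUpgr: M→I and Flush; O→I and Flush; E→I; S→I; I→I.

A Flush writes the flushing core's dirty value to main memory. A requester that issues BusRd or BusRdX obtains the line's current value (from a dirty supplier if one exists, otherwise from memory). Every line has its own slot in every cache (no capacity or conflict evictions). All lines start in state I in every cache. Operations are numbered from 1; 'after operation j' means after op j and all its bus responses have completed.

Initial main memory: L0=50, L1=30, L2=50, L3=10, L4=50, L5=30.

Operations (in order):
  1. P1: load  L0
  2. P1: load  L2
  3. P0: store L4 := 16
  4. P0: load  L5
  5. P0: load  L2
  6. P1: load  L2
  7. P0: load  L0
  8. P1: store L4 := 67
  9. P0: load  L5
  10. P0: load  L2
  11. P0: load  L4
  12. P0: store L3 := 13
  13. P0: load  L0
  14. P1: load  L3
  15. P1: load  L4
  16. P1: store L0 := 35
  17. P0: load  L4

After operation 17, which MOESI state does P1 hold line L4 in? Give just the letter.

[1] P1: load  L0 | P0:I, P1:E(50) | bus: BusRd
[2] P1: load  L2 | P0:I, P1:E(50) | bus: BusRd
[3] P0: store L4 := 16 | P0:M(16), P1:I | bus: BusRdX
[4] P0: load  L5 | P0:E(30), P1:I | bus: BusRd
[5] P0: load  L2 | P0:S(50), P1:S(50) | bus: BusRd
[6] P1: load  L2 | P0:S(50), P1:S(50) | bus: none
[7] P0: load  L0 | P0:S(50), P1:S(50) | bus: BusRd
[8] P1: store L4 := 67 | P0:I, P1:M(67) | bus: BusRdX,Flush
[9] P0: load  L5 | P0:E(30), P1:I | bus: none
[10] P0: load  L2 | P0:S(50), P1:S(50) | bus: none
[11] P0: load  L4 | P0:S(67), P1:O(67) | bus: BusRd
[12] P0: store L3 := 13 | P0:M(13), P1:I | bus: BusRdX
[13] P0: load  L0 | P0:S(50), P1:S(50) | bus: none
[14] P1: load  L3 | P0:O(13), P1:S(13) | bus: BusRd
[15] P1: load  L4 | P0:S(67), P1:O(67) | bus: none
[16] P1: store L0 := 35 | P0:I, P1:M(35) | bus: BusUpgr
[17] P0: load  L4 | P0:S(67), P1:O(67) | bus: none

state = O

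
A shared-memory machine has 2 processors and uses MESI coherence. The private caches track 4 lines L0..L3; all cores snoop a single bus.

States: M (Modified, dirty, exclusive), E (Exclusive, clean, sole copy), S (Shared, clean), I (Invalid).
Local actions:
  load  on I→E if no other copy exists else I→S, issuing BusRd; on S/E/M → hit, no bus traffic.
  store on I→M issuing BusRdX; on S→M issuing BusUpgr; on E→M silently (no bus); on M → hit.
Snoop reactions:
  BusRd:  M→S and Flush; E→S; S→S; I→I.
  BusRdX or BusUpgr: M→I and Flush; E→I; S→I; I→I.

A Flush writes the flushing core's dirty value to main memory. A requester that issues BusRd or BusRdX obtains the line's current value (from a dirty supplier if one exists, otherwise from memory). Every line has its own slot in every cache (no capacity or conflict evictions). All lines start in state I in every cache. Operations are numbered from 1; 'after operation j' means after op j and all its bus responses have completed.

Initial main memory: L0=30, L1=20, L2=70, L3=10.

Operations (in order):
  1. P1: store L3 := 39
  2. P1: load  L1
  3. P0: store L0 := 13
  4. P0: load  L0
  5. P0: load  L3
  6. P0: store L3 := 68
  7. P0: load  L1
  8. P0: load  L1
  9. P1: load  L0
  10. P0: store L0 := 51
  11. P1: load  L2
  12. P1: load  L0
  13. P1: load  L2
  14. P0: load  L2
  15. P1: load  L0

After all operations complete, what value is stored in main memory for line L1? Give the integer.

memory[L1] = 20

[1] P1: store L3 := 39 | P0:I, P1:M(39) | bus: BusRdX
[2] P1: load  L1 | P0:I, P1:E(20) | bus: BusRd
[3] P0: store L0 := 13 | P0:M(13), P1:I | bus: BusRdX
[4] P0: load  L0 | P0:M(13), P1:I | bus: none
[5] P0: load  L3 | P0:S(39), P1:S(39) | bus: BusRd,Flush
[6] P0: store L3 := 68 | P0:M(68), P1:I | bus: BusUpgr
[7] P0: load  L1 | P0:S(20), P1:S(20) | bus: BusRd
[8] P0: load  L1 | P0:S(20), P1:S(20) | bus: none
[9] P1: load  L0 | P0:S(13), P1:S(13) | bus: BusRd,Flush
[10] P0: store L0 := 51 | P0:M(51), P1:I | bus: BusUpgr
[11] P1: load  L2 | P0:I, P1:E(70) | bus: BusRd
[12] P1: load  L0 | P0:S(51), P1:S(51) | bus: BusRd,Flush
[13] P1: load  L2 | P0:I, P1:E(70) | bus: none
[14] P0: load  L2 | P0:S(70), P1:S(70) | bus: BusRd
[15] P1: load  L0 | P0:S(51), P1:S(51) | bus: none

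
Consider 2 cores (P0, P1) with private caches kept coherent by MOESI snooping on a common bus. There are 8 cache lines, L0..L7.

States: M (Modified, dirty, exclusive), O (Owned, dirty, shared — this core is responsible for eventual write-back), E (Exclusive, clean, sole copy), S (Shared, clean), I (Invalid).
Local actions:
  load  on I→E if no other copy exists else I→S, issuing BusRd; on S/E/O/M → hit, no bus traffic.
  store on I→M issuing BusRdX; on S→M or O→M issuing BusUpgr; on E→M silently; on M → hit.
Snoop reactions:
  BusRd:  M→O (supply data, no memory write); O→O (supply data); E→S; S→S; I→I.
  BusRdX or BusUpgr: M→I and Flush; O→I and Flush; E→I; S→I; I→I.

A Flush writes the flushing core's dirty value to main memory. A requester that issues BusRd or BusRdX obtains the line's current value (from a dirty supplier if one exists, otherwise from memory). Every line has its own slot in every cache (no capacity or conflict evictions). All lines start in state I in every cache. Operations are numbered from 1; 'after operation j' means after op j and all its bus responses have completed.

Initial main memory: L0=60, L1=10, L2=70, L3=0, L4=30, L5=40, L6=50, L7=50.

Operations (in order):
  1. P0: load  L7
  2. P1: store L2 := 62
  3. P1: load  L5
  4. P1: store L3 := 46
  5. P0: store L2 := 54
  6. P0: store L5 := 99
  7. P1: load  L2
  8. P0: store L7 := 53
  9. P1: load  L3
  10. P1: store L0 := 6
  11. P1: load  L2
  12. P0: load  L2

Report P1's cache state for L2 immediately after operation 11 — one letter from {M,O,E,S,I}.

state = S

1. P0: load  L7  bus=[BusRd]  L7: P0=E P1=I  mem[L7]=50
2. P1: store L2 := 62  bus=[BusRdX]  L2: P0=I P1=M  mem[L2]=70
3. P1: load  L5  bus=[BusRd]  L5: P0=I P1=E  mem[L5]=40
4. P1: store L3 := 46  bus=[BusRdX]  L3: P0=I P1=M  mem[L3]=0
5. P0: store L2 := 54  bus=[BusRdX,Flush]  L2: P0=M P1=I  mem[L2]=62
6. P0: store L5 := 99  bus=[BusRdX]  L5: P0=M P1=I  mem[L5]=40
7. P1: load  L2  bus=[BusRd]  L2: P0=O P1=S  mem[L2]=62
8. P0: store L7 := 53  bus=[-]  L7: P0=M P1=I  mem[L7]=50
9. P1: load  L3  bus=[-]  L3: P0=I P1=M  mem[L3]=0
10. P1: store L0 := 6  bus=[BusRdX]  L0: P0=I P1=M  mem[L0]=60
11. P1: load  L2  bus=[-]  L2: P0=O P1=S  mem[L2]=62
12. P0: load  L2  bus=[-]  L2: P0=O P1=S  mem[L2]=62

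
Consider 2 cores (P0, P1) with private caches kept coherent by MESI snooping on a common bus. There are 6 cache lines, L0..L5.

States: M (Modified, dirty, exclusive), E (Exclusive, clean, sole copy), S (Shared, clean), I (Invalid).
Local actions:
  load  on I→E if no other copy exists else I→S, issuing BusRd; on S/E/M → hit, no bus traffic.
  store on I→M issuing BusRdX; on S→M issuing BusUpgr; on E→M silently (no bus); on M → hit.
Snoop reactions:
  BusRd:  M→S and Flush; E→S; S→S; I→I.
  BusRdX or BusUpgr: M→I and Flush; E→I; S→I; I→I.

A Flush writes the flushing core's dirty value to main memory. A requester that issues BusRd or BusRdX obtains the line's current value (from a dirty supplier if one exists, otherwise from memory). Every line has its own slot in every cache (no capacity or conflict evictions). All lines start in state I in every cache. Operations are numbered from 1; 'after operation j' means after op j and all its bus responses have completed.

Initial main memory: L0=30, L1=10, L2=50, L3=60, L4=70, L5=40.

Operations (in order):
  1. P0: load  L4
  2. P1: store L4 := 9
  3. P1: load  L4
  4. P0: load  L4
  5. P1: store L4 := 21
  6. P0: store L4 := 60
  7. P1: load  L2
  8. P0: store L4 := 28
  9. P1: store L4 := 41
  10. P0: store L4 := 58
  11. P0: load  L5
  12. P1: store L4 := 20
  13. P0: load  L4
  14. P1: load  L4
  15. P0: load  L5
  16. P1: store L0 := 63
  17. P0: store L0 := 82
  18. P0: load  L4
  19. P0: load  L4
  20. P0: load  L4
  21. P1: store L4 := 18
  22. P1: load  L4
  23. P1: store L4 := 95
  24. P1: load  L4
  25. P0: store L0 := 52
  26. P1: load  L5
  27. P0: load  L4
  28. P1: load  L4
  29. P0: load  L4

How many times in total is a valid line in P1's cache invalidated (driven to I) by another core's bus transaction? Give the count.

invalidations = 3

step 1: P0: load  L4  ⟶  EI  (L4)  txn=BusRd  M[L4]=70
step 2: P1: store L4 := 9  ⟶  IM  (L4)  txn=BusRdX  M[L4]=70
step 3: P1: load  L4  ⟶  IM  (L4)  txn=∅  M[L4]=70
step 4: P0: load  L4  ⟶  SS  (L4)  txn=BusRd+Flush  M[L4]=9
step 5: P1: store L4 := 21  ⟶  IM  (L4)  txn=BusUpgr  M[L4]=9
step 6: P0: store L4 := 60  ⟶  MI  (L4)  txn=BusRdX+Flush  M[L4]=21
step 7: P1: load  L2  ⟶  IE  (L2)  txn=BusRd  M[L2]=50
step 8: P0: store L4 := 28  ⟶  MI  (L4)  txn=∅  M[L4]=21
step 9: P1: store L4 := 41  ⟶  IM  (L4)  txn=BusRdX+Flush  M[L4]=28
step 10: P0: store L4 := 58  ⟶  MI  (L4)  txn=BusRdX+Flush  M[L4]=41
step 11: P0: load  L5  ⟶  EI  (L5)  txn=BusRd  M[L5]=40
step 12: P1: store L4 := 20  ⟶  IM  (L4)  txn=BusRdX+Flush  M[L4]=58
step 13: P0: load  L4  ⟶  SS  (L4)  txn=BusRd+Flush  M[L4]=20
step 14: P1: load  L4  ⟶  SS  (L4)  txn=∅  M[L4]=20
step 15: P0: load  L5  ⟶  EI  (L5)  txn=∅  M[L5]=40
step 16: P1: store L0 := 63  ⟶  IM  (L0)  txn=BusRdX  M[L0]=30
step 17: P0: store L0 := 82  ⟶  MI  (L0)  txn=BusRdX+Flush  M[L0]=63
step 18: P0: load  L4  ⟶  SS  (L4)  txn=∅  M[L4]=20
step 19: P0: load  L4  ⟶  SS  (L4)  txn=∅  M[L4]=20
step 20: P0: load  L4  ⟶  SS  (L4)  txn=∅  M[L4]=20
step 21: P1: store L4 := 18  ⟶  IM  (L4)  txn=BusUpgr  M[L4]=20
step 22: P1: load  L4  ⟶  IM  (L4)  txn=∅  M[L4]=20
step 23: P1: store L4 := 95  ⟶  IM  (L4)  txn=∅  M[L4]=20
step 24: P1: load  L4  ⟶  IM  (L4)  txn=∅  M[L4]=20
step 25: P0: store L0 := 52  ⟶  MI  (L0)  txn=∅  M[L0]=63
step 26: P1: load  L5  ⟶  SS  (L5)  txn=BusRd  M[L5]=40
step 27: P0: load  L4  ⟶  SS  (L4)  txn=BusRd+Flush  M[L4]=95
step 28: P1: load  L4  ⟶  SS  (L4)  txn=∅  M[L4]=95
step 29: P0: load  L4  ⟶  SS  (L4)  txn=∅  M[L4]=95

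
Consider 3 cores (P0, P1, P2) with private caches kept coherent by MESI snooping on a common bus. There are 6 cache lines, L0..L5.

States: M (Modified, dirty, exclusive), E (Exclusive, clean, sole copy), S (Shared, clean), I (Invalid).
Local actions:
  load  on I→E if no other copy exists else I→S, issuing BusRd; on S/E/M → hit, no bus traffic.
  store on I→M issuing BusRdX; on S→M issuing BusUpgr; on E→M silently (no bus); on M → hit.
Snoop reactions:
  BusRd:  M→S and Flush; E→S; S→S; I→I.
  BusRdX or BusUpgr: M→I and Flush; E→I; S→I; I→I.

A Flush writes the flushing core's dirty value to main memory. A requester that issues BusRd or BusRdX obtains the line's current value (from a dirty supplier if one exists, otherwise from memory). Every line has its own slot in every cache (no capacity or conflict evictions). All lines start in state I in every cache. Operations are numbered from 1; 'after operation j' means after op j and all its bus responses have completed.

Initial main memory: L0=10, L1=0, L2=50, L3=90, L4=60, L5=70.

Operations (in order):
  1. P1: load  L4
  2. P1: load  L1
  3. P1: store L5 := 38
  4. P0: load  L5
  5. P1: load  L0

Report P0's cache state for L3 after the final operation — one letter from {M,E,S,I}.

  op1 P1: load  L4 → I/E/I on L4; bus BusRd; mem=60
  op2 P1: load  L1 → I/E/I on L1; bus BusRd; mem=0
  op3 P1: store L5 := 38 → I/M/I on L5; bus BusRdX; mem=70
  op4 P0: load  L5 → S/S/I on L5; bus BusRd Flush; mem=38
  op5 P1: load  L0 → I/E/I on L0; bus BusRd; mem=10

state = I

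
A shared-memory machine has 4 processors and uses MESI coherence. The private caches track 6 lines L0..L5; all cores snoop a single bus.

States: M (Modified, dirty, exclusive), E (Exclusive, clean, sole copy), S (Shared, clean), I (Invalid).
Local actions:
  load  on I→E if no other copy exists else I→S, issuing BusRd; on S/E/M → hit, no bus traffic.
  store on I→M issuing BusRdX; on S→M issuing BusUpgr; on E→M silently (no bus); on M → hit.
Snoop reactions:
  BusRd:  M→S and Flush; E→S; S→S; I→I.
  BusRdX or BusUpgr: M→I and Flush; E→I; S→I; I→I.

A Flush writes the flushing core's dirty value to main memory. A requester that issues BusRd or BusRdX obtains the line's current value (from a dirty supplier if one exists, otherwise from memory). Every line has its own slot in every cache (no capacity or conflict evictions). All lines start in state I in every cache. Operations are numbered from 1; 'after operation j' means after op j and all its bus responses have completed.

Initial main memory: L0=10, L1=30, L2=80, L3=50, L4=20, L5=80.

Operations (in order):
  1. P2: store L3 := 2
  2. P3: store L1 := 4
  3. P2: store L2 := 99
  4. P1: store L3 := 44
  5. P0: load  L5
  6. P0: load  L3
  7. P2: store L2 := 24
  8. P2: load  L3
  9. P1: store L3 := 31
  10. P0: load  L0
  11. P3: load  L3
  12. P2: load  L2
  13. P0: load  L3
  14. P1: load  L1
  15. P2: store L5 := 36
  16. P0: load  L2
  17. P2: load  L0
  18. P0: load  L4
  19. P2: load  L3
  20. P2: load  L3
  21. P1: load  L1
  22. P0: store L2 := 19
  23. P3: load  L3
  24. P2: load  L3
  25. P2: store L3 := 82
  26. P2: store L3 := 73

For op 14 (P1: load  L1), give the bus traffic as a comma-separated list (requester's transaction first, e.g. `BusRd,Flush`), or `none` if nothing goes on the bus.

bus = BusRd,Flush

step 1: P2: store L3 := 2  ⟶  IIMI  (L3)  txn=BusRdX  M[L3]=50
step 2: P3: store L1 := 4  ⟶  IIIM  (L1)  txn=BusRdX  M[L1]=30
step 3: P2: store L2 := 99  ⟶  IIMI  (L2)  txn=BusRdX  M[L2]=80
step 4: P1: store L3 := 44  ⟶  IMII  (L3)  txn=BusRdX+Flush  M[L3]=2
step 5: P0: load  L5  ⟶  EIII  (L5)  txn=BusRd  M[L5]=80
step 6: P0: load  L3  ⟶  SSII  (L3)  txn=BusRd+Flush  M[L3]=44
step 7: P2: store L2 := 24  ⟶  IIMI  (L2)  txn=∅  M[L2]=80
step 8: P2: load  L3  ⟶  SSSI  (L3)  txn=BusRd  M[L3]=44
step 9: P1: store L3 := 31  ⟶  IMII  (L3)  txn=BusUpgr  M[L3]=44
step 10: P0: load  L0  ⟶  EIII  (L0)  txn=BusRd  M[L0]=10
step 11: P3: load  L3  ⟶  ISIS  (L3)  txn=BusRd+Flush  M[L3]=31
step 12: P2: load  L2  ⟶  IIMI  (L2)  txn=∅  M[L2]=80
step 13: P0: load  L3  ⟶  SSIS  (L3)  txn=BusRd  M[L3]=31
step 14: P1: load  L1  ⟶  ISIS  (L1)  txn=BusRd+Flush  M[L1]=4
step 15: P2: store L5 := 36  ⟶  IIMI  (L5)  txn=BusRdX  M[L5]=80
step 16: P0: load  L2  ⟶  SISI  (L2)  txn=BusRd+Flush  M[L2]=24
step 17: P2: load  L0  ⟶  SISI  (L0)  txn=BusRd  M[L0]=10
step 18: P0: load  L4  ⟶  EIII  (L4)  txn=BusRd  M[L4]=20
step 19: P2: load  L3  ⟶  SSSS  (L3)  txn=BusRd  M[L3]=31
step 20: P2: load  L3  ⟶  SSSS  (L3)  txn=∅  M[L3]=31
step 21: P1: load  L1  ⟶  ISIS  (L1)  txn=∅  M[L1]=4
step 22: P0: store L2 := 19  ⟶  MIII  (L2)  txn=BusUpgr  M[L2]=24
step 23: P3: load  L3  ⟶  SSSS  (L3)  txn=∅  M[L3]=31
step 24: P2: load  L3  ⟶  SSSS  (L3)  txn=∅  M[L3]=31
step 25: P2: store L3 := 82  ⟶  IIMI  (L3)  txn=BusUpgr  M[L3]=31
step 26: P2: store L3 := 73  ⟶  IIMI  (L3)  txn=∅  M[L3]=31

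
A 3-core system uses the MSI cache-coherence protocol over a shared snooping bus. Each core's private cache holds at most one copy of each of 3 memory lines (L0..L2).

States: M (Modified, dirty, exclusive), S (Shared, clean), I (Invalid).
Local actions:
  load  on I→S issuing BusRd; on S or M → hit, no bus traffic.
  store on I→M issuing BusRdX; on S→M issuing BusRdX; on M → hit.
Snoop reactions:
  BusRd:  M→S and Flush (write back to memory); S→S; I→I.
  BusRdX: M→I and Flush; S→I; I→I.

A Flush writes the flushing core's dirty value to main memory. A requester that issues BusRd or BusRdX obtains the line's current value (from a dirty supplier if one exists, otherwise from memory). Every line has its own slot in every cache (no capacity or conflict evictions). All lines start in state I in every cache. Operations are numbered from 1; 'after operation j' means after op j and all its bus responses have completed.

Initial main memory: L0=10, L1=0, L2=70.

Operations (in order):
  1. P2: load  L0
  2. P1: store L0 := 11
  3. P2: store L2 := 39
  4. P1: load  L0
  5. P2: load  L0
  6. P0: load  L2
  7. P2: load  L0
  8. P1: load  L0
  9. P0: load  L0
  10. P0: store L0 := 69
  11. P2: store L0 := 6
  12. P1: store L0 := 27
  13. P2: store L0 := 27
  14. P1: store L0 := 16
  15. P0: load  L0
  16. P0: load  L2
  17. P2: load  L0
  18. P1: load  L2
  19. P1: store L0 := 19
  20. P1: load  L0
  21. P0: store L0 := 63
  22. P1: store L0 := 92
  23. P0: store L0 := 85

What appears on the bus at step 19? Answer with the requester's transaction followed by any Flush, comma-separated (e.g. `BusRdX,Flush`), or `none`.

1. P2: load  L0  bus=[BusRd]  L0: P0=I P1=I P2=S  mem[L0]=10
2. P1: store L0 := 11  bus=[BusRdX]  L0: P0=I P1=M P2=I  mem[L0]=10
3. P2: store L2 := 39  bus=[BusRdX]  L2: P0=I P1=I P2=M  mem[L2]=70
4. P1: load  L0  bus=[-]  L0: P0=I P1=M P2=I  mem[L0]=10
5. P2: load  L0  bus=[BusRd,Flush]  L0: P0=I P1=S P2=S  mem[L0]=11
6. P0: load  L2  bus=[BusRd,Flush]  L2: P0=S P1=I P2=S  mem[L2]=39
7. P2: load  L0  bus=[-]  L0: P0=I P1=S P2=S  mem[L0]=11
8. P1: load  L0  bus=[-]  L0: P0=I P1=S P2=S  mem[L0]=11
9. P0: load  L0  bus=[BusRd]  L0: P0=S P1=S P2=S  mem[L0]=11
10. P0: store L0 := 69  bus=[BusRdX]  L0: P0=M P1=I P2=I  mem[L0]=11
11. P2: store L0 := 6  bus=[BusRdX,Flush]  L0: P0=I P1=I P2=M  mem[L0]=69
12. P1: store L0 := 27  bus=[BusRdX,Flush]  L0: P0=I P1=M P2=I  mem[L0]=6
13. P2: store L0 := 27  bus=[BusRdX,Flush]  L0: P0=I P1=I P2=M  mem[L0]=27
14. P1: store L0 := 16  bus=[BusRdX,Flush]  L0: P0=I P1=M P2=I  mem[L0]=27
15. P0: load  L0  bus=[BusRd,Flush]  L0: P0=S P1=S P2=I  mem[L0]=16
16. P0: load  L2  bus=[-]  L2: P0=S P1=I P2=S  mem[L2]=39
17. P2: load  L0  bus=[BusRd]  L0: P0=S P1=S P2=S  mem[L0]=16
18. P1: load  L2  bus=[BusRd]  L2: P0=S P1=S P2=S  mem[L2]=39
19. P1: store L0 := 19  bus=[BusRdX]  L0: P0=I P1=M P2=I  mem[L0]=16
20. P1: load  L0  bus=[-]  L0: P0=I P1=M P2=I  mem[L0]=16
21. P0: store L0 := 63  bus=[BusRdX,Flush]  L0: P0=M P1=I P2=I  mem[L0]=19
22. P1: store L0 := 92  bus=[BusRdX,Flush]  L0: P0=I P1=M P2=I  mem[L0]=63
23. P0: store L0 := 85  bus=[BusRdX,Flush]  L0: P0=M P1=I P2=I  mem[L0]=92

bus = BusRdX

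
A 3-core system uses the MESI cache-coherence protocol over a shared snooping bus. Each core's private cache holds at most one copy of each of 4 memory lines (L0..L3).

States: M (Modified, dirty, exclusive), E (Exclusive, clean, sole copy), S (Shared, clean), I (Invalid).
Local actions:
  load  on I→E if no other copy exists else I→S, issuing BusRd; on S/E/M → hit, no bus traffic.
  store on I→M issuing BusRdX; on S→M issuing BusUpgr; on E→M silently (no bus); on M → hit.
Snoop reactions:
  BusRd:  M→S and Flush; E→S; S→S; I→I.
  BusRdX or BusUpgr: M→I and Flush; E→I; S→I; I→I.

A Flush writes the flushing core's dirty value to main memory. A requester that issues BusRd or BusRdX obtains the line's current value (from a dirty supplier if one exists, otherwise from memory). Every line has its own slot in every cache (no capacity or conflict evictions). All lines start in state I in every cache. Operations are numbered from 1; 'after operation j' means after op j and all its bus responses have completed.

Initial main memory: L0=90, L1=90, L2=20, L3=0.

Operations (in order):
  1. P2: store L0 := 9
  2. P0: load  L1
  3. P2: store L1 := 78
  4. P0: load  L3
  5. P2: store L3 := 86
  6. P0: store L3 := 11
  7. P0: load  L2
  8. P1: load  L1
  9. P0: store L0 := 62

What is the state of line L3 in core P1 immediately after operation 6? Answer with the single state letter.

state = I

1. P2: store L0 := 9  bus=[BusRdX]  L0: P0=I P1=I P2=M  mem[L0]=90
2. P0: load  L1  bus=[BusRd]  L1: P0=E P1=I P2=I  mem[L1]=90
3. P2: store L1 := 78  bus=[BusRdX]  L1: P0=I P1=I P2=M  mem[L1]=90
4. P0: load  L3  bus=[BusRd]  L3: P0=E P1=I P2=I  mem[L3]=0
5. P2: store L3 := 86  bus=[BusRdX]  L3: P0=I P1=I P2=M  mem[L3]=0
6. P0: store L3 := 11  bus=[BusRdX,Flush]  L3: P0=M P1=I P2=I  mem[L3]=86
7. P0: load  L2  bus=[BusRd]  L2: P0=E P1=I P2=I  mem[L2]=20
8. P1: load  L1  bus=[BusRd,Flush]  L1: P0=I P1=S P2=S  mem[L1]=78
9. P0: store L0 := 62  bus=[BusRdX,Flush]  L0: P0=M P1=I P2=I  mem[L0]=9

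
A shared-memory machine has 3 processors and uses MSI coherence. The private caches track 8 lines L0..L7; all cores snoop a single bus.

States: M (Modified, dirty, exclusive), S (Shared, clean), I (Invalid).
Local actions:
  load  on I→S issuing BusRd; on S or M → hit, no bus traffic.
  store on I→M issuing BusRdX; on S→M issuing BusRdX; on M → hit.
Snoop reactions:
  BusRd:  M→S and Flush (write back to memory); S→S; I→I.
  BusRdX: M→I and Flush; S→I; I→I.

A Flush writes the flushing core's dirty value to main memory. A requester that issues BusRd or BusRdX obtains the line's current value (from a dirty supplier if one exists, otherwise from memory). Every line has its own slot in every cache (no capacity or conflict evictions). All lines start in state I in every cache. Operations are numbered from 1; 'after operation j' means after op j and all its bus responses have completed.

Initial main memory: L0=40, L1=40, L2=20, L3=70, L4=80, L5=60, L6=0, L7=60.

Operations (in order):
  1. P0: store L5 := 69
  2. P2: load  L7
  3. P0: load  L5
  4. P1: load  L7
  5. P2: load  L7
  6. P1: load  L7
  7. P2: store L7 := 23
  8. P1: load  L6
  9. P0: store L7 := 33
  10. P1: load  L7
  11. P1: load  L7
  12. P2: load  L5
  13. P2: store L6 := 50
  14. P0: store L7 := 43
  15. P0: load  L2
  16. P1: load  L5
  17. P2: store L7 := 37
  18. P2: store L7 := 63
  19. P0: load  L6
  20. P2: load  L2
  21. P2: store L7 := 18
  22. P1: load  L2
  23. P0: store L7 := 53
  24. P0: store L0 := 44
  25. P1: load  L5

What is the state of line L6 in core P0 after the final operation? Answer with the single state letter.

[1] P0: store L5 := 69 | P0:M(69), P1:I, P2:I | bus: BusRdX
[2] P2: load  L7 | P0:I, P1:I, P2:S(60) | bus: BusRd
[3] P0: load  L5 | P0:M(69), P1:I, P2:I | bus: none
[4] P1: load  L7 | P0:I, P1:S(60), P2:S(60) | bus: BusRd
[5] P2: load  L7 | P0:I, P1:S(60), P2:S(60) | bus: none
[6] P1: load  L7 | P0:I, P1:S(60), P2:S(60) | bus: none
[7] P2: store L7 := 23 | P0:I, P1:I, P2:M(23) | bus: BusRdX
[8] P1: load  L6 | P0:I, P1:S(0), P2:I | bus: BusRd
[9] P0: store L7 := 33 | P0:M(33), P1:I, P2:I | bus: BusRdX,Flush
[10] P1: load  L7 | P0:S(33), P1:S(33), P2:I | bus: BusRd,Flush
[11] P1: load  L7 | P0:S(33), P1:S(33), P2:I | bus: none
[12] P2: load  L5 | P0:S(69), P1:I, P2:S(69) | bus: BusRd,Flush
[13] P2: store L6 := 50 | P0:I, P1:I, P2:M(50) | bus: BusRdX
[14] P0: store L7 := 43 | P0:M(43), P1:I, P2:I | bus: BusRdX
[15] P0: load  L2 | P0:S(20), P1:I, P2:I | bus: BusRd
[16] P1: load  L5 | P0:S(69), P1:S(69), P2:S(69) | bus: BusRd
[17] P2: store L7 := 37 | P0:I, P1:I, P2:M(37) | bus: BusRdX,Flush
[18] P2: store L7 := 63 | P0:I, P1:I, P2:M(63) | bus: none
[19] P0: load  L6 | P0:S(50), P1:I, P2:S(50) | bus: BusRd,Flush
[20] P2: load  L2 | P0:S(20), P1:I, P2:S(20) | bus: BusRd
[21] P2: store L7 := 18 | P0:I, P1:I, P2:M(18) | bus: none
[22] P1: load  L2 | P0:S(20), P1:S(20), P2:S(20) | bus: BusRd
[23] P0: store L7 := 53 | P0:M(53), P1:I, P2:I | bus: BusRdX,Flush
[24] P0: store L0 := 44 | P0:M(44), P1:I, P2:I | bus: BusRdX
[25] P1: load  L5 | P0:S(69), P1:S(69), P2:S(69) | bus: none

state = S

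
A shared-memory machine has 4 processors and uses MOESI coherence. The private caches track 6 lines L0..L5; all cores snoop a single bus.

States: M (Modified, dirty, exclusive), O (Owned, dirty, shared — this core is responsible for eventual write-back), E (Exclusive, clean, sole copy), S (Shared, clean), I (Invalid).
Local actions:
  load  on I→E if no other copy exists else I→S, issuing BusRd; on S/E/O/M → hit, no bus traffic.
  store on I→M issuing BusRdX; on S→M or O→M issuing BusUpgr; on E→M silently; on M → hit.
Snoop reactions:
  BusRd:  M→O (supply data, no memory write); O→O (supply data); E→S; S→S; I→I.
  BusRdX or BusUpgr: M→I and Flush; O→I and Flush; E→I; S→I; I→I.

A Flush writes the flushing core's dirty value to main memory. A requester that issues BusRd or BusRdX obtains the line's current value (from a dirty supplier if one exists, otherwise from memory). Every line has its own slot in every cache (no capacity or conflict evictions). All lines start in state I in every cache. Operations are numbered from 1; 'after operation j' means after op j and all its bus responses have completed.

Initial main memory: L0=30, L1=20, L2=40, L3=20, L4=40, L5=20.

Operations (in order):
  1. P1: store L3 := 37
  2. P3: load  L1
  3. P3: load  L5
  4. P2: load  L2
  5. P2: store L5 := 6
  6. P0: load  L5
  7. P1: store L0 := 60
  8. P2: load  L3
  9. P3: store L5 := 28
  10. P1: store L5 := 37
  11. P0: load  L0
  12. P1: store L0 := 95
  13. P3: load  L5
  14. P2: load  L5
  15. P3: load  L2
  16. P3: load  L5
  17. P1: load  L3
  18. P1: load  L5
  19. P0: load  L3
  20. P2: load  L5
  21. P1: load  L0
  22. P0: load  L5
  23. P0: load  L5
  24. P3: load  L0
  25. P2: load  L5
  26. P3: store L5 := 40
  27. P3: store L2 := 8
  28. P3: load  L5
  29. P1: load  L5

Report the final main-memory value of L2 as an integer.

memory[L2] = 40

[1] P1: store L3 := 37 | P0:I, P1:M(37), P2:I, P3:I | bus: BusRdX
[2] P3: load  L1 | P0:I, P1:I, P2:I, P3:E(20) | bus: BusRd
[3] P3: load  L5 | P0:I, P1:I, P2:I, P3:E(20) | bus: BusRd
[4] P2: load  L2 | P0:I, P1:I, P2:E(40), P3:I | bus: BusRd
[5] P2: store L5 := 6 | P0:I, P1:I, P2:M(6), P3:I | bus: BusRdX
[6] P0: load  L5 | P0:S(6), P1:I, P2:O(6), P3:I | bus: BusRd
[7] P1: store L0 := 60 | P0:I, P1:M(60), P2:I, P3:I | bus: BusRdX
[8] P2: load  L3 | P0:I, P1:O(37), P2:S(37), P3:I | bus: BusRd
[9] P3: store L5 := 28 | P0:I, P1:I, P2:I, P3:M(28) | bus: BusRdX,Flush
[10] P1: store L5 := 37 | P0:I, P1:M(37), P2:I, P3:I | bus: BusRdX,Flush
[11] P0: load  L0 | P0:S(60), P1:O(60), P2:I, P3:I | bus: BusRd
[12] P1: store L0 := 95 | P0:I, P1:M(95), P2:I, P3:I | bus: BusUpgr
[13] P3: load  L5 | P0:I, P1:O(37), P2:I, P3:S(37) | bus: BusRd
[14] P2: load  L5 | P0:I, P1:O(37), P2:S(37), P3:S(37) | bus: BusRd
[15] P3: load  L2 | P0:I, P1:I, P2:S(40), P3:S(40) | bus: BusRd
[16] P3: load  L5 | P0:I, P1:O(37), P2:S(37), P3:S(37) | bus: none
[17] P1: load  L3 | P0:I, P1:O(37), P2:S(37), P3:I | bus: none
[18] P1: load  L5 | P0:I, P1:O(37), P2:S(37), P3:S(37) | bus: none
[19] P0: load  L3 | P0:S(37), P1:O(37), P2:S(37), P3:I | bus: BusRd
[20] P2: load  L5 | P0:I, P1:O(37), P2:S(37), P3:S(37) | bus: none
[21] P1: load  L0 | P0:I, P1:M(95), P2:I, P3:I | bus: none
[22] P0: load  L5 | P0:S(37), P1:O(37), P2:S(37), P3:S(37) | bus: BusRd
[23] P0: load  L5 | P0:S(37), P1:O(37), P2:S(37), P3:S(37) | bus: none
[24] P3: load  L0 | P0:I, P1:O(95), P2:I, P3:S(95) | bus: BusRd
[25] P2: load  L5 | P0:S(37), P1:O(37), P2:S(37), P3:S(37) | bus: none
[26] P3: store L5 := 40 | P0:I, P1:I, P2:I, P3:M(40) | bus: BusUpgr,Flush
[27] P3: store L2 := 8 | P0:I, P1:I, P2:I, P3:M(8) | bus: BusUpgr
[28] P3: load  L5 | P0:I, P1:I, P2:I, P3:M(40) | bus: none
[29] P1: load  L5 | P0:I, P1:S(40), P2:I, P3:O(40) | bus: BusRd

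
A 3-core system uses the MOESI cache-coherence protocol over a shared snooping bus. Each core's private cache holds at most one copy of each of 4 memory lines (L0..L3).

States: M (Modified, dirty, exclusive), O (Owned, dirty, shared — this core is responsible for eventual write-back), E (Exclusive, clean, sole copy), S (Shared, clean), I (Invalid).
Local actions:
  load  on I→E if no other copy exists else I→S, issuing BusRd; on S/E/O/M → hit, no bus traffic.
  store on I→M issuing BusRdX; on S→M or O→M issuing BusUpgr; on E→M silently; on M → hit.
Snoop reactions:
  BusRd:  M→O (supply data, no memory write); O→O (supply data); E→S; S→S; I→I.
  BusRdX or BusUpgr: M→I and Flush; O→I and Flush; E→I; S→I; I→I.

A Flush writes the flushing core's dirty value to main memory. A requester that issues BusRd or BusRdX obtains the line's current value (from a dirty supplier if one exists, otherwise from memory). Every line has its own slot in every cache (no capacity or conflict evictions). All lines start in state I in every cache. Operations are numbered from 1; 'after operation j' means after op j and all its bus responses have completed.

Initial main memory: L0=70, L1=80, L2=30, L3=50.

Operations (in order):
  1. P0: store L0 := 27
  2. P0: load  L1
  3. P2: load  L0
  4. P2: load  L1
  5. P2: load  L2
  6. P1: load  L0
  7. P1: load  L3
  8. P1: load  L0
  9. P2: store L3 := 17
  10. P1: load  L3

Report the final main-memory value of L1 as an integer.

memory[L1] = 80

[1] P0: store L0 := 27 | P0:M(27), P1:I, P2:I | bus: BusRdX
[2] P0: load  L1 | P0:E(80), P1:I, P2:I | bus: BusRd
[3] P2: load  L0 | P0:O(27), P1:I, P2:S(27) | bus: BusRd
[4] P2: load  L1 | P0:S(80), P1:I, P2:S(80) | bus: BusRd
[5] P2: load  L2 | P0:I, P1:I, P2:E(30) | bus: BusRd
[6] P1: load  L0 | P0:O(27), P1:S(27), P2:S(27) | bus: BusRd
[7] P1: load  L3 | P0:I, P1:E(50), P2:I | bus: BusRd
[8] P1: load  L0 | P0:O(27), P1:S(27), P2:S(27) | bus: none
[9] P2: store L3 := 17 | P0:I, P1:I, P2:M(17) | bus: BusRdX
[10] P1: load  L3 | P0:I, P1:S(17), P2:O(17) | bus: BusRd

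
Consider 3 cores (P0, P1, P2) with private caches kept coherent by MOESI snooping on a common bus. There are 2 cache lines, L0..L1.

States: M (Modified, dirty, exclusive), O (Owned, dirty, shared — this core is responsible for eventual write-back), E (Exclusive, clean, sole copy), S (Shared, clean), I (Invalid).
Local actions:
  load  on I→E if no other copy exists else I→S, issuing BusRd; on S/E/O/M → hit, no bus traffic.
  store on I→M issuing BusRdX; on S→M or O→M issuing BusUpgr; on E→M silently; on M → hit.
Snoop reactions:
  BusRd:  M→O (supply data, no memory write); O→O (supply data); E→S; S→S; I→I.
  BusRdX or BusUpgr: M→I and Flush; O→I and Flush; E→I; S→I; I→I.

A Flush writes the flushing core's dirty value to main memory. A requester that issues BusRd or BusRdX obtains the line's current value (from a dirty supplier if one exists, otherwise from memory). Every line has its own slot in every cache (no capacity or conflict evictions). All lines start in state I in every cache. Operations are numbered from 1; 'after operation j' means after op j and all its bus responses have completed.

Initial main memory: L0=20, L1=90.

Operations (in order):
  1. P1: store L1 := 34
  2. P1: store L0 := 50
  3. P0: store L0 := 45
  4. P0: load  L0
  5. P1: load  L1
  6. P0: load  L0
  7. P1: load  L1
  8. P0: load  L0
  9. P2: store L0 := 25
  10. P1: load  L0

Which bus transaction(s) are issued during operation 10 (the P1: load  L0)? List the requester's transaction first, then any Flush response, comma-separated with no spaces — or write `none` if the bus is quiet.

bus = BusRd

1. P1: store L1 := 34  bus=[BusRdX]  L1: P0=I P1=M P2=I  mem[L1]=90
2. P1: store L0 := 50  bus=[BusRdX]  L0: P0=I P1=M P2=I  mem[L0]=20
3. P0: store L0 := 45  bus=[BusRdX,Flush]  L0: P0=M P1=I P2=I  mem[L0]=50
4. P0: load  L0  bus=[-]  L0: P0=M P1=I P2=I  mem[L0]=50
5. P1: load  L1  bus=[-]  L1: P0=I P1=M P2=I  mem[L1]=90
6. P0: load  L0  bus=[-]  L0: P0=M P1=I P2=I  mem[L0]=50
7. P1: load  L1  bus=[-]  L1: P0=I P1=M P2=I  mem[L1]=90
8. P0: load  L0  bus=[-]  L0: P0=M P1=I P2=I  mem[L0]=50
9. P2: store L0 := 25  bus=[BusRdX,Flush]  L0: P0=I P1=I P2=M  mem[L0]=45
10. P1: load  L0  bus=[BusRd]  L0: P0=I P1=S P2=O  mem[L0]=45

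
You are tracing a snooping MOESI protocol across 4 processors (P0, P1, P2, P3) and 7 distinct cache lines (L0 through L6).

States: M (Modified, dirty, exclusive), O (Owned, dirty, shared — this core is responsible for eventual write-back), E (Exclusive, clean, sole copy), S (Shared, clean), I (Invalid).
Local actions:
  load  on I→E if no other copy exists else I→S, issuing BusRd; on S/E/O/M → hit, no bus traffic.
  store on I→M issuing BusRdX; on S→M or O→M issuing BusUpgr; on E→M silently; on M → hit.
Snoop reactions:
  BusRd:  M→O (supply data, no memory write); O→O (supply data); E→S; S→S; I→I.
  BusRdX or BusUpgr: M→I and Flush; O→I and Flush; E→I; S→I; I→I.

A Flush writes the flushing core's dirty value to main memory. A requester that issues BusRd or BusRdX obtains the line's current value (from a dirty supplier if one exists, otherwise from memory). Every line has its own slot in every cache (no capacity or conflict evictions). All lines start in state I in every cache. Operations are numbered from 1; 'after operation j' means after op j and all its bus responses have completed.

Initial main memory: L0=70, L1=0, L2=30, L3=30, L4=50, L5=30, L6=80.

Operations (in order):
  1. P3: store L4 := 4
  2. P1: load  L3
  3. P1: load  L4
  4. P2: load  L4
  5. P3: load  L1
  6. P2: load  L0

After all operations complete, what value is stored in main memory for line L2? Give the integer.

memory[L2] = 30

1. P3: store L4 := 4  bus=[BusRdX]  L4: P0=I P1=I P2=I P3=M  mem[L4]=50
2. P1: load  L3  bus=[BusRd]  L3: P0=I P1=E P2=I P3=I  mem[L3]=30
3. P1: load  L4  bus=[BusRd]  L4: P0=I P1=S P2=I P3=O  mem[L4]=50
4. P2: load  L4  bus=[BusRd]  L4: P0=I P1=S P2=S P3=O  mem[L4]=50
5. P3: load  L1  bus=[BusRd]  L1: P0=I P1=I P2=I P3=E  mem[L1]=0
6. P2: load  L0  bus=[BusRd]  L0: P0=I P1=I P2=E P3=I  mem[L0]=70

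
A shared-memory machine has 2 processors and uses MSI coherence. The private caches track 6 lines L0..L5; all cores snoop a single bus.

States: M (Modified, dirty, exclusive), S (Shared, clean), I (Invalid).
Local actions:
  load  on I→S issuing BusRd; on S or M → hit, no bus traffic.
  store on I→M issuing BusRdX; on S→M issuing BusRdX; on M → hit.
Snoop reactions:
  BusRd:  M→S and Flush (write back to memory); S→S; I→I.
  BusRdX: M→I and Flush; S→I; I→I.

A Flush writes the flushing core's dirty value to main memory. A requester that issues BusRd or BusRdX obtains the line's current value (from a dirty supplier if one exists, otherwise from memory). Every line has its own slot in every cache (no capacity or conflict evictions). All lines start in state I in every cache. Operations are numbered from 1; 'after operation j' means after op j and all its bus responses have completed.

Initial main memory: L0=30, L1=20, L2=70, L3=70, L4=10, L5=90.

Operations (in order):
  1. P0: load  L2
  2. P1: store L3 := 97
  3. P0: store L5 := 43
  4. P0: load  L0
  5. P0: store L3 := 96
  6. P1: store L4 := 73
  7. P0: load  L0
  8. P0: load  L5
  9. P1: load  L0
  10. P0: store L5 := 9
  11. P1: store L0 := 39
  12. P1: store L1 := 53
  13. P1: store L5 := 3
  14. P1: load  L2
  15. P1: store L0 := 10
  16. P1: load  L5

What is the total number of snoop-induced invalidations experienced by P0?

invalidations = 2

step 1: P0: load  L2  ⟶  SI  (L2)  txn=BusRd  M[L2]=70
step 2: P1: store L3 := 97  ⟶  IM  (L3)  txn=BusRdX  M[L3]=70
step 3: P0: store L5 := 43  ⟶  MI  (L5)  txn=BusRdX  M[L5]=90
step 4: P0: load  L0  ⟶  SI  (L0)  txn=BusRd  M[L0]=30
step 5: P0: store L3 := 96  ⟶  MI  (L3)  txn=BusRdX+Flush  M[L3]=97
step 6: P1: store L4 := 73  ⟶  IM  (L4)  txn=BusRdX  M[L4]=10
step 7: P0: load  L0  ⟶  SI  (L0)  txn=∅  M[L0]=30
step 8: P0: load  L5  ⟶  MI  (L5)  txn=∅  M[L5]=90
step 9: P1: load  L0  ⟶  SS  (L0)  txn=BusRd  M[L0]=30
step 10: P0: store L5 := 9  ⟶  MI  (L5)  txn=∅  M[L5]=90
step 11: P1: store L0 := 39  ⟶  IM  (L0)  txn=BusRdX  M[L0]=30
step 12: P1: store L1 := 53  ⟶  IM  (L1)  txn=BusRdX  M[L1]=20
step 13: P1: store L5 := 3  ⟶  IM  (L5)  txn=BusRdX+Flush  M[L5]=9
step 14: P1: load  L2  ⟶  SS  (L2)  txn=BusRd  M[L2]=70
step 15: P1: store L0 := 10  ⟶  IM  (L0)  txn=∅  M[L0]=30
step 16: P1: load  L5  ⟶  IM  (L5)  txn=∅  M[L5]=9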